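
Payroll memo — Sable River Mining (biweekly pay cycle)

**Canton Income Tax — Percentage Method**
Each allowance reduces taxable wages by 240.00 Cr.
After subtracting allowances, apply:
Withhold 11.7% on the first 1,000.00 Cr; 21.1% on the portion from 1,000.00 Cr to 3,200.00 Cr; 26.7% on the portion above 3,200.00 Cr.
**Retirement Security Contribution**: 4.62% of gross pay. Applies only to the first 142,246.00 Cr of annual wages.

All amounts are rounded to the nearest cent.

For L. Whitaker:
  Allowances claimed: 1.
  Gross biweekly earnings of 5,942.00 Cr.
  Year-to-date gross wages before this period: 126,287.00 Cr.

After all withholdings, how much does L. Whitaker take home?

Canton Income Tax: taxable = 5,942.00 Cr − 1×240.00 Cr = 5,702.00 Cr
  581.20 Cr + 26.7% × (5,702.00 Cr − 3,200.00 Cr) = 581.20 Cr + 26.7% × 2,502.00 Cr = 1,249.23 Cr
Retirement Security Contribution: 4.62% × 5,942.00 Cr = 274.52 Cr
Total withheld: 1,249.23 Cr + 274.52 Cr = 1,523.75 Cr
Net pay: 5,942.00 Cr − 1,523.75 Cr = 4,418.25 Cr

4,418.25 Cr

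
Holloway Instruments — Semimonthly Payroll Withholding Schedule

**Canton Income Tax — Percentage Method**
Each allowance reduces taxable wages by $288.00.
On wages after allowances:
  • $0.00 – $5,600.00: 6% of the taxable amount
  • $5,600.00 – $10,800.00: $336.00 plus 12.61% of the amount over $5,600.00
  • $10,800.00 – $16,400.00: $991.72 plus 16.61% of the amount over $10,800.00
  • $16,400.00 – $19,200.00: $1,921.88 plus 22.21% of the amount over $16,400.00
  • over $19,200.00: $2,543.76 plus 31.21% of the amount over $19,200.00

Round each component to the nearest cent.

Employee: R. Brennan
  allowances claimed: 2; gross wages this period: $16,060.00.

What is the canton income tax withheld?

$1,769.73

Canton Income Tax: taxable = $16,060.00 − 2×$288.00 = $15,484.00
  $991.72 + 16.61% × ($15,484.00 − $10,800.00) = $991.72 + 16.61% × $4,684.00 = $1,769.73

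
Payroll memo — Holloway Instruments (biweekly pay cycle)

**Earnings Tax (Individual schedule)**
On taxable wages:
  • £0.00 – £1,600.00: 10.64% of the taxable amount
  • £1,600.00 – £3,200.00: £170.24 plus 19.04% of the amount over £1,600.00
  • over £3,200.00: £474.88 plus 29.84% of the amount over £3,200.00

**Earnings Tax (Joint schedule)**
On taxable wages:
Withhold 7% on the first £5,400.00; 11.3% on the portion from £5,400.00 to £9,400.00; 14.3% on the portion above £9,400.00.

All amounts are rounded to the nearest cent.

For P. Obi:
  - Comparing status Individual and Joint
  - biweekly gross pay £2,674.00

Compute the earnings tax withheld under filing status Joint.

Earnings Tax (Joint): taxable = £2,674.00
  7% × £2,674.00 = £187.18

£187.18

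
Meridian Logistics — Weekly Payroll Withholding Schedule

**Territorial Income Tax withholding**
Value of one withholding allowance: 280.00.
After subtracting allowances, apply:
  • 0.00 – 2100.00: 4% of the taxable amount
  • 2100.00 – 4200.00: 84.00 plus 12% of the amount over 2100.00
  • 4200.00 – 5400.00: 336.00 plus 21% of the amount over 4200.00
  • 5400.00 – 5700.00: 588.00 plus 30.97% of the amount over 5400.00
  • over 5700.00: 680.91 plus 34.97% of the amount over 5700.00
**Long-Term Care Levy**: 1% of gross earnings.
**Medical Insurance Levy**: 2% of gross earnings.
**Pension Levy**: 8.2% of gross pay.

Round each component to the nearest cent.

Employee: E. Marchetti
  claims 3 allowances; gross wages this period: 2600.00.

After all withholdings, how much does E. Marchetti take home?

Territorial Income Tax: taxable = 2600.00 − 3×280.00 = 1760.00
  4% × 1760.00 = 70.40
Long-Term Care Levy: 1% × 2600.00 = 26.00
Medical Insurance Levy: 2% × 2600.00 = 52.00
Pension Levy: 8.2% × 2600.00 = 213.20
Total withheld: 70.40 + 26.00 + 52.00 + 213.20 = 361.60
Net pay: 2600.00 − 361.60 = 2238.40

2238.40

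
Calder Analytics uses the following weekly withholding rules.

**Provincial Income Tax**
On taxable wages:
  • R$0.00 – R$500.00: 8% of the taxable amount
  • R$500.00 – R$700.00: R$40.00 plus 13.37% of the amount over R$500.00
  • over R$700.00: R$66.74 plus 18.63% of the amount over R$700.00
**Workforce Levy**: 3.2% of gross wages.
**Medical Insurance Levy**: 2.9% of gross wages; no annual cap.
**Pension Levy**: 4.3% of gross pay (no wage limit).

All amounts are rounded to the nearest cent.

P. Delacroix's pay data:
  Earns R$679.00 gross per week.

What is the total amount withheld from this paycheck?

Provincial Income Tax: taxable = R$679.00
  R$40.00 + 13.37% × (R$679.00 − R$500.00) = R$40.00 + 13.37% × R$179.00 = R$63.93
Workforce Levy: 3.2% × R$679.00 = R$21.73
Medical Insurance Levy: 2.9% × R$679.00 = R$19.69
Pension Levy: 4.3% × R$679.00 = R$29.20
Total: R$63.93 + R$21.73 + R$19.69 + R$29.20 = R$134.55

R$134.55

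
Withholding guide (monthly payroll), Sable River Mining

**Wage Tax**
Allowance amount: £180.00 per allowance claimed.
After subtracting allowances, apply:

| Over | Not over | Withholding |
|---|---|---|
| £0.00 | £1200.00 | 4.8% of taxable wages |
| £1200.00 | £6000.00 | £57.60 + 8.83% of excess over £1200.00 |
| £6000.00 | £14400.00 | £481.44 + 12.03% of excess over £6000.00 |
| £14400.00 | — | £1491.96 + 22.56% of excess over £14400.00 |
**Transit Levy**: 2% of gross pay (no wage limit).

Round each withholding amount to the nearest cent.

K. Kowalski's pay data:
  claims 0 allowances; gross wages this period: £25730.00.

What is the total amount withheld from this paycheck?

£4562.61

Wage Tax: taxable = £25730.00
  £1491.96 + 22.56% × (£25730.00 − £14400.00) = £1491.96 + 22.56% × £11330.00 = £4048.01
Transit Levy: 2% × £25730.00 = £514.60
Total: £4048.01 + £514.60 = £4562.61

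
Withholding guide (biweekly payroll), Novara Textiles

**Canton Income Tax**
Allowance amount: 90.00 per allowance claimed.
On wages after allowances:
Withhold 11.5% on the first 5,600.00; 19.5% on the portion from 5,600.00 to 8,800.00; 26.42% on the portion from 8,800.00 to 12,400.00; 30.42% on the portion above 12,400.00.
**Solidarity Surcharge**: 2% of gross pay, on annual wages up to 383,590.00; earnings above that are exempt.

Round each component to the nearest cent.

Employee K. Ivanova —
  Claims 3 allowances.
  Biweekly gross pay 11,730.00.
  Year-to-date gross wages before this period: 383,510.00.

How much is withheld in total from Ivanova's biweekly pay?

1,972.37

Canton Income Tax: taxable = 11,730.00 − 3×90.00 = 11,460.00
  1,268.00 + 26.42% × (11,460.00 − 8,800.00) = 1,268.00 + 26.42% × 2,660.00 = 1,970.77
Solidarity Surcharge: cap 383,590.00 − YTD 383,510.00 = 80.00 subject; 2% × 80.00 = 1.60
Total: 1,970.77 + 1.60 = 1,972.37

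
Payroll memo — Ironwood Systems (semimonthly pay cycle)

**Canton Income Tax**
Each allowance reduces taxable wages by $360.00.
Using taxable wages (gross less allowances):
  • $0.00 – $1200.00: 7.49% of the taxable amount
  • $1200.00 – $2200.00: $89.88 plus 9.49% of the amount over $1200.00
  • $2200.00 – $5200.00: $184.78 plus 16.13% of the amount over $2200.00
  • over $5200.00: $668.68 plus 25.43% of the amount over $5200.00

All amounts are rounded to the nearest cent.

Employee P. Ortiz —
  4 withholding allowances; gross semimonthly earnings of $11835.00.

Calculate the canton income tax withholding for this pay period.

$1989.77

Canton Income Tax: taxable = $11835.00 − 4×$360.00 = $10395.00
  $668.68 + 25.43% × ($10395.00 − $5200.00) = $668.68 + 25.43% × $5195.00 = $1989.77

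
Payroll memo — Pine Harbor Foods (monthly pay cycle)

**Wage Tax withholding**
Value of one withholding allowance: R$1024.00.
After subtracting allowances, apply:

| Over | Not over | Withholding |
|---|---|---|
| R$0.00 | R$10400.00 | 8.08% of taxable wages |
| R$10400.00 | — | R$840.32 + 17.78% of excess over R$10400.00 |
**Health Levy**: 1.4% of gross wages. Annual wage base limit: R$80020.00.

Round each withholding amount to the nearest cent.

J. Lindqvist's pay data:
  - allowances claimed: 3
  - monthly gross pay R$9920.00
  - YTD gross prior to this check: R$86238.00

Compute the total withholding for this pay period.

Wage Tax: taxable = R$9920.00 − 3×R$1024.00 = R$6848.00
  8.08% × R$6848.00 = R$553.32
Health Levy: YTD R$86238.00 ≥ cap R$80020.00 → R$0.00
Total: R$553.32 + R$0.00 = R$553.32

R$553.32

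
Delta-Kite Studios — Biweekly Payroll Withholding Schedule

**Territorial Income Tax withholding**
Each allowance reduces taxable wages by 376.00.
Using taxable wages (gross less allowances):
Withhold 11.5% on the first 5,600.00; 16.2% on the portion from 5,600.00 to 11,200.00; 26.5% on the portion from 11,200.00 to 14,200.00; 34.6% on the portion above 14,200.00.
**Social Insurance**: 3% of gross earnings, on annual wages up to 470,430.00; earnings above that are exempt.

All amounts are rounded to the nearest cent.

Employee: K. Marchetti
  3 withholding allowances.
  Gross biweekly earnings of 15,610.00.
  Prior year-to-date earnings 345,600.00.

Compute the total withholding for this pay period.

2,912.07

Territorial Income Tax: taxable = 15,610.00 − 3×376.00 = 14,482.00
  2,346.20 + 34.6% × (14,482.00 − 14,200.00) = 2,346.20 + 34.6% × 282.00 = 2,443.77
Social Insurance: 3% × 15,610.00 = 468.30
Total: 2,443.77 + 468.30 = 2,912.07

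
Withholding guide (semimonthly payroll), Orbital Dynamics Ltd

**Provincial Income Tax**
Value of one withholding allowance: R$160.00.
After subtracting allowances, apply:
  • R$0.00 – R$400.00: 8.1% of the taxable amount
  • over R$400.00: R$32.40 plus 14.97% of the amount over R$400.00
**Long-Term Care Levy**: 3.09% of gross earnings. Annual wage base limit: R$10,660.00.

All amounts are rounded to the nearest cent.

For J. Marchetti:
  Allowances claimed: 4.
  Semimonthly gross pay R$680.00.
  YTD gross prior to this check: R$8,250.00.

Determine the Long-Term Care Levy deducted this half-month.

Long-Term Care Levy: 3.09% × R$680.00 = R$21.01

R$21.01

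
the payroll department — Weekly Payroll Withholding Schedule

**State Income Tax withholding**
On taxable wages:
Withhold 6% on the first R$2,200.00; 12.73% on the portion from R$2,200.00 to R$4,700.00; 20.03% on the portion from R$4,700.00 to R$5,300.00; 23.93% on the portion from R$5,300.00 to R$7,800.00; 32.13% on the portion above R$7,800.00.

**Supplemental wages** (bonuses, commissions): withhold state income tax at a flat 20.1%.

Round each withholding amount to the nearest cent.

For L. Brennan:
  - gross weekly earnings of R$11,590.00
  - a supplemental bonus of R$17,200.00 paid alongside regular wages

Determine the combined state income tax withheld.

State Income Tax: taxable = R$11,590.00
  R$1,168.68 + 32.13% × (R$11,590.00 − R$7,800.00) = R$1,168.68 + 32.13% × R$3,790.00 = R$2,386.41
Supplemental (20.1% flat on bonus): 20.1% × R$17,200.00 = R$3,457.20
Total state income tax: R$2,386.41 + R$3,457.20 = R$5,843.61

R$5,843.61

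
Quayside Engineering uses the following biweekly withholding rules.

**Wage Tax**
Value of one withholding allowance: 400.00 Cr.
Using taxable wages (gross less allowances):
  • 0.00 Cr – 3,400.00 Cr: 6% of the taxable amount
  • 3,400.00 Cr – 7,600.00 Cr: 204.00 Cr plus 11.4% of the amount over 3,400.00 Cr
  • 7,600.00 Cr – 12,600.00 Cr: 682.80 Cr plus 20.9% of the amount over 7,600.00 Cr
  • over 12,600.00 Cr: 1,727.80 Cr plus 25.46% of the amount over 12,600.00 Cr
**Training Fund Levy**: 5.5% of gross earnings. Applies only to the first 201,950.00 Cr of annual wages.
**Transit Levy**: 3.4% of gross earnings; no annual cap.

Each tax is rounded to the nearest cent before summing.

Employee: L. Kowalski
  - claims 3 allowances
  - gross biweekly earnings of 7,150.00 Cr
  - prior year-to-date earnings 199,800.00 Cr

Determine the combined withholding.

856.05 Cr

Wage Tax: taxable = 7,150.00 Cr − 3×400.00 Cr = 5,950.00 Cr
  204.00 Cr + 11.4% × (5,950.00 Cr − 3,400.00 Cr) = 204.00 Cr + 11.4% × 2,550.00 Cr = 494.70 Cr
Training Fund Levy: cap 201,950.00 Cr − YTD 199,800.00 Cr = 2,150.00 Cr subject; 5.5% × 2,150.00 Cr = 118.25 Cr
Transit Levy: 3.4% × 7,150.00 Cr = 243.10 Cr
Total: 494.70 Cr + 118.25 Cr + 243.10 Cr = 856.05 Cr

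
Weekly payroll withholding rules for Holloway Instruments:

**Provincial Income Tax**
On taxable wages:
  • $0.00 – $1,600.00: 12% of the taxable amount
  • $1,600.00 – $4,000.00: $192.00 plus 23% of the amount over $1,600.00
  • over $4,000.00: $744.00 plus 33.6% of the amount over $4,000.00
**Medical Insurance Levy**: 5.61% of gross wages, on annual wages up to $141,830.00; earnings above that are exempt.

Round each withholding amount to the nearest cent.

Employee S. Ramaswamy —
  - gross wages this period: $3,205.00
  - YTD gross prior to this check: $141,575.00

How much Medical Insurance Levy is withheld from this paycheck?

$14.31

Medical Insurance Levy: cap $141,830.00 − YTD $141,575.00 = $255.00 subject; 5.61% × $255.00 = $14.31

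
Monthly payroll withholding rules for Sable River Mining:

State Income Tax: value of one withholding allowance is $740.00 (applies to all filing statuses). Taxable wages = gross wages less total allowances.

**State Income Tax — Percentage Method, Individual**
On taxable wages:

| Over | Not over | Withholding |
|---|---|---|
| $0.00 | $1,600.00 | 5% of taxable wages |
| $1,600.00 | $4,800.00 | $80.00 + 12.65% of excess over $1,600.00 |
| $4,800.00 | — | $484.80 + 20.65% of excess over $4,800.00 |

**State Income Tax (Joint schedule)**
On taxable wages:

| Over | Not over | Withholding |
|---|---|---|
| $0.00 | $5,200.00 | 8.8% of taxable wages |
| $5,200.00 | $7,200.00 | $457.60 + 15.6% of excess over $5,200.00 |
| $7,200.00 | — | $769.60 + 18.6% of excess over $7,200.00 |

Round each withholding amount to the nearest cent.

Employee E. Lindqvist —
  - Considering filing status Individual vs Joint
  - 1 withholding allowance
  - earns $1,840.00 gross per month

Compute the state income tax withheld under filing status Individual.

State Income Tax (Individual): taxable = $1,840.00 − 1×$740.00 = $1,100.00
  5% × $1,100.00 = $55.00

$55.00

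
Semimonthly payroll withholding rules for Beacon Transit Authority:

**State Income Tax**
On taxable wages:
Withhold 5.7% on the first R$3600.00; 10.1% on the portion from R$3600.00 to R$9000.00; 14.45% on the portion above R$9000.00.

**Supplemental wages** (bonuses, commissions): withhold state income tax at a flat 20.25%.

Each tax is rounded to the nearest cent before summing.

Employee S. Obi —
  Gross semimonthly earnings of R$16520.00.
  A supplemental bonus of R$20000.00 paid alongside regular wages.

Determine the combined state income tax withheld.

State Income Tax: taxable = R$16520.00
  R$750.60 + 14.45% × (R$16520.00 − R$9000.00) = R$750.60 + 14.45% × R$7520.00 = R$1837.24
Supplemental (20.25% flat on bonus): 20.25% × R$20000.00 = R$4050.00
Total state income tax: R$1837.24 + R$4050.00 = R$5887.24

R$5887.24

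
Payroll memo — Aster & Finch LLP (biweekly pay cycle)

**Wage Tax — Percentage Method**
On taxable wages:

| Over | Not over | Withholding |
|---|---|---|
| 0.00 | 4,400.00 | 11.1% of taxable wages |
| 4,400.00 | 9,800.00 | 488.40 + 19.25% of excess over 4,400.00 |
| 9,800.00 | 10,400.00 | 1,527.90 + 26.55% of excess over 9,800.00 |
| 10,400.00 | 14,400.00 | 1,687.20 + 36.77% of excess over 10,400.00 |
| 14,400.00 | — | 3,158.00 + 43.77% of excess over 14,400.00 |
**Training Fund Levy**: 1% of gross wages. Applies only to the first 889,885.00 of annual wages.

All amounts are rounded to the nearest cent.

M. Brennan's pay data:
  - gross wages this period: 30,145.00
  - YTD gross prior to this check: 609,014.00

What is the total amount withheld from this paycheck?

Wage Tax: taxable = 30,145.00
  3,158.00 + 43.77% × (30,145.00 − 14,400.00) = 3,158.00 + 43.77% × 15,745.00 = 10,049.59
Training Fund Levy: 1% × 30,145.00 = 301.45
Total: 10,049.59 + 301.45 = 10,351.04

10,351.04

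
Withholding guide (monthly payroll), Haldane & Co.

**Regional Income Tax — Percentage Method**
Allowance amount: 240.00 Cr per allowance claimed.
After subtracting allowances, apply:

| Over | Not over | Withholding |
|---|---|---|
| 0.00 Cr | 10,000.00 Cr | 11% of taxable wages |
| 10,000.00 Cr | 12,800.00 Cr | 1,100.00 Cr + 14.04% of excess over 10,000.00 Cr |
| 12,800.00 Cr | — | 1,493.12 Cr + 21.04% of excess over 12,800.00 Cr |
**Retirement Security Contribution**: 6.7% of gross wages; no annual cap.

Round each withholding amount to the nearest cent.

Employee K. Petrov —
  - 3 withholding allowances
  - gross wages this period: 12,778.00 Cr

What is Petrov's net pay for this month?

10,532.93 Cr

Regional Income Tax: taxable = 12,778.00 Cr − 3×240.00 Cr = 12,058.00 Cr
  1,100.00 Cr + 14.04% × (12,058.00 Cr − 10,000.00 Cr) = 1,100.00 Cr + 14.04% × 2,058.00 Cr = 1,388.94 Cr
Retirement Security Contribution: 6.7% × 12,778.00 Cr = 856.13 Cr
Total withheld: 1,388.94 Cr + 856.13 Cr = 2,245.07 Cr
Net pay: 12,778.00 Cr − 2,245.07 Cr = 10,532.93 Cr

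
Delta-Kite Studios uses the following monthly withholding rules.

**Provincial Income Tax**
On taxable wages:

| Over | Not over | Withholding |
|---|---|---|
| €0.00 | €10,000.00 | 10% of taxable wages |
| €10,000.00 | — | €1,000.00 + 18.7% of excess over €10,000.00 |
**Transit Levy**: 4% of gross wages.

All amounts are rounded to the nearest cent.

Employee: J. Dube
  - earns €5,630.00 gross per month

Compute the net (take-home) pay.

€4,841.80

Provincial Income Tax: taxable = €5,630.00
  10% × €5,630.00 = €563.00
Transit Levy: 4% × €5,630.00 = €225.20
Total withheld: €563.00 + €225.20 = €788.20
Net pay: €5,630.00 − €788.20 = €4,841.80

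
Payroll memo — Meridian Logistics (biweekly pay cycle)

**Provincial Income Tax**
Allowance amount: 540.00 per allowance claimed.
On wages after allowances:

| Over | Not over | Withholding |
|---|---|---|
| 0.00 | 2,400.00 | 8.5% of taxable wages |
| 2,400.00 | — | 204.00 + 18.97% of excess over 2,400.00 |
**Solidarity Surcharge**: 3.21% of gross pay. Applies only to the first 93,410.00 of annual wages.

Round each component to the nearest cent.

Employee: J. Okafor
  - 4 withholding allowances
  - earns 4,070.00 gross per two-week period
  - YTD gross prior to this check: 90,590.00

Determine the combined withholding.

Provincial Income Tax: taxable = 4,070.00 − 4×540.00 = 1,910.00
  8.5% × 1,910.00 = 162.35
Solidarity Surcharge: cap 93,410.00 − YTD 90,590.00 = 2,820.00 subject; 3.21% × 2,820.00 = 90.52
Total: 162.35 + 90.52 = 252.87

252.87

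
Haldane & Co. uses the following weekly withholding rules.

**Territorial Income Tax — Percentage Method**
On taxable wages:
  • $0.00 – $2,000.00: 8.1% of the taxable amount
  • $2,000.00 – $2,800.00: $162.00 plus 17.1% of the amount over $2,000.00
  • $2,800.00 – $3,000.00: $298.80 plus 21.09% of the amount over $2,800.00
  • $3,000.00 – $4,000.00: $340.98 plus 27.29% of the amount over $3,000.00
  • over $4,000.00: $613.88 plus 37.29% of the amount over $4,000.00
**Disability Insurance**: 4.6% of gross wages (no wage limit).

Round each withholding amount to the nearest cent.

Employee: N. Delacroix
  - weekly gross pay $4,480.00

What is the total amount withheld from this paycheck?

$998.95

Territorial Income Tax: taxable = $4,480.00
  $613.88 + 37.29% × ($4,480.00 − $4,000.00) = $613.88 + 37.29% × $480.00 = $792.87
Disability Insurance: 4.6% × $4,480.00 = $206.08
Total: $792.87 + $206.08 = $998.95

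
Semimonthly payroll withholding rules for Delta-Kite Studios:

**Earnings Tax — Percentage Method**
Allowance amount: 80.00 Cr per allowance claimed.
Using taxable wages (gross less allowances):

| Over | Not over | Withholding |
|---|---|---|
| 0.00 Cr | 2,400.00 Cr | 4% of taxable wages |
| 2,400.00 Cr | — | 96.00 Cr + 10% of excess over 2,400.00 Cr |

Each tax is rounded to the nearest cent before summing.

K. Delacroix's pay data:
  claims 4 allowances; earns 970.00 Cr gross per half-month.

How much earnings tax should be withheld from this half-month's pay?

26.00 Cr

Earnings Tax: taxable = 970.00 Cr − 4×80.00 Cr = 650.00 Cr
  4% × 650.00 Cr = 26.00 Cr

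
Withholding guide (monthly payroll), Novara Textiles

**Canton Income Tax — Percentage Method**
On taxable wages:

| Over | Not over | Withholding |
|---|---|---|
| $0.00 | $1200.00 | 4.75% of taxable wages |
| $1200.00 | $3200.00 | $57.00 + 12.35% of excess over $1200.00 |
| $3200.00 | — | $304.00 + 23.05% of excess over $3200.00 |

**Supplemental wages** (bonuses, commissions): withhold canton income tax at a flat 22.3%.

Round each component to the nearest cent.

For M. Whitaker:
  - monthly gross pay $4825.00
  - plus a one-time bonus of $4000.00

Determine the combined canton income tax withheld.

$1570.56

Canton Income Tax: taxable = $4825.00
  $304.00 + 23.05% × ($4825.00 − $3200.00) = $304.00 + 23.05% × $1625.00 = $678.56
Supplemental (22.3% flat on bonus): 22.3% × $4000.00 = $892.00
Total canton income tax: $678.56 + $892.00 = $1570.56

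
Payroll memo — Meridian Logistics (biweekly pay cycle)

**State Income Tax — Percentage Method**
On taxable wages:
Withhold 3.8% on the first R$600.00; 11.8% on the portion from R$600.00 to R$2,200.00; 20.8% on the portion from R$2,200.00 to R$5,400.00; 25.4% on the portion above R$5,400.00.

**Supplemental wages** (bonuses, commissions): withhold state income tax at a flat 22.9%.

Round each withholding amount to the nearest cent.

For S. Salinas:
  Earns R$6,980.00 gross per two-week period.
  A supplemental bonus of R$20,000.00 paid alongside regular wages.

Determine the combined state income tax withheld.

R$5,858.52

State Income Tax: taxable = R$6,980.00
  R$877.20 + 25.4% × (R$6,980.00 − R$5,400.00) = R$877.20 + 25.4% × R$1,580.00 = R$1,278.52
Supplemental (22.9% flat on bonus): 22.9% × R$20,000.00 = R$4,580.00
Total state income tax: R$1,278.52 + R$4,580.00 = R$5,858.52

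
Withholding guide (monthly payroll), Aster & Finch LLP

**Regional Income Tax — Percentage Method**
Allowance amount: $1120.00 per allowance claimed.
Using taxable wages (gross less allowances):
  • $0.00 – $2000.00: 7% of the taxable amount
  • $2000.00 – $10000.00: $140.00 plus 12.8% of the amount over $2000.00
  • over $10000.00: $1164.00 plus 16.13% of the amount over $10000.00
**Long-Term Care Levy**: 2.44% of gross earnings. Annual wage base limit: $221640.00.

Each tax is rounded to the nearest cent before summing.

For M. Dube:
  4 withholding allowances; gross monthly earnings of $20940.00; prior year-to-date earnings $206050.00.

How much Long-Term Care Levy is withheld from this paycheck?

Long-Term Care Levy: cap $221640.00 − YTD $206050.00 = $15590.00 subject; 2.44% × $15590.00 = $380.40

$380.40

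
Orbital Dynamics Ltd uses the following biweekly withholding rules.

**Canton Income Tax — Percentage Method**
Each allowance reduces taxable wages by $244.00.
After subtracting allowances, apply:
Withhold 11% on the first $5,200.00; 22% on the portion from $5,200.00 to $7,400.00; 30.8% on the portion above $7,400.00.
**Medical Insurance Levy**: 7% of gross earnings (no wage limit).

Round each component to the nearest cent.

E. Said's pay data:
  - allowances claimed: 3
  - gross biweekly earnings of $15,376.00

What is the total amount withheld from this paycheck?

Canton Income Tax: taxable = $15,376.00 − 3×$244.00 = $14,644.00
  $1,056.00 + 30.8% × ($14,644.00 − $7,400.00) = $1,056.00 + 30.8% × $7,244.00 = $3,287.15
Medical Insurance Levy: 7% × $15,376.00 = $1,076.32
Total: $3,287.15 + $1,076.32 = $4,363.47

$4,363.47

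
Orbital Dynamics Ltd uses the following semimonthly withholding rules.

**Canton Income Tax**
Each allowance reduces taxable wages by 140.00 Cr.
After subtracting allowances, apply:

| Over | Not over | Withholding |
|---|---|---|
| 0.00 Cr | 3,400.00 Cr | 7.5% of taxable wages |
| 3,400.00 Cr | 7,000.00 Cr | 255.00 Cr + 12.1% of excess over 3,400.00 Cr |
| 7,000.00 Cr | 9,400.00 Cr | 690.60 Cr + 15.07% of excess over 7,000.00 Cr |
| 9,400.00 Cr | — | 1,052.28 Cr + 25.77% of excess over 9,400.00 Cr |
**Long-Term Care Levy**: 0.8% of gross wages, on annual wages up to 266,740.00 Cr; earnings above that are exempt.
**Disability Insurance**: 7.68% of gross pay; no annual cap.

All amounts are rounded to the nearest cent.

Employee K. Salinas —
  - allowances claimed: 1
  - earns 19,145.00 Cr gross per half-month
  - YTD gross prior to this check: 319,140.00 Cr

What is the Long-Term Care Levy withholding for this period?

0.00 Cr

Long-Term Care Levy: YTD 319,140.00 Cr ≥ cap 266,740.00 Cr → 0.00 Cr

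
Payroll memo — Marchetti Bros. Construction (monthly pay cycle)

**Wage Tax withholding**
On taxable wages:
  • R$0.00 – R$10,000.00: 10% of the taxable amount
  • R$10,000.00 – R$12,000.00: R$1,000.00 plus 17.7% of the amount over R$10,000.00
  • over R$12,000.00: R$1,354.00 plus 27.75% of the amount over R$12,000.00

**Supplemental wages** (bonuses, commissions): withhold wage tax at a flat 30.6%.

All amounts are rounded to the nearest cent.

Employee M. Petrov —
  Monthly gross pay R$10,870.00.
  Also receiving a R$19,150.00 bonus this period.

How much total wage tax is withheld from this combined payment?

Wage Tax: taxable = R$10,870.00
  R$1,000.00 + 17.7% × (R$10,870.00 − R$10,000.00) = R$1,000.00 + 17.7% × R$870.00 = R$1,153.99
Supplemental (30.6% flat on bonus): 30.6% × R$19,150.00 = R$5,859.90
Total wage tax: R$1,153.99 + R$5,859.90 = R$7,013.89

R$7,013.89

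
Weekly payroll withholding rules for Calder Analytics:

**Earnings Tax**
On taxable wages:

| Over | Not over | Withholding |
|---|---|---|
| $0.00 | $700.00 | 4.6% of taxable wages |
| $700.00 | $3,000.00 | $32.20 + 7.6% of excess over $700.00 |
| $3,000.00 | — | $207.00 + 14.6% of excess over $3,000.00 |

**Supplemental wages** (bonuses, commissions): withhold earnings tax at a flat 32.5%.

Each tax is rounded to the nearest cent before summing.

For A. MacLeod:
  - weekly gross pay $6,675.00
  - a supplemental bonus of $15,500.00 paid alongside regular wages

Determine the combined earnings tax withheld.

$5,781.05

Earnings Tax: taxable = $6,675.00
  $207.00 + 14.6% × ($6,675.00 − $3,000.00) = $207.00 + 14.6% × $3,675.00 = $743.55
Supplemental (32.5% flat on bonus): 32.5% × $15,500.00 = $5,037.50
Total earnings tax: $743.55 + $5,037.50 = $5,781.05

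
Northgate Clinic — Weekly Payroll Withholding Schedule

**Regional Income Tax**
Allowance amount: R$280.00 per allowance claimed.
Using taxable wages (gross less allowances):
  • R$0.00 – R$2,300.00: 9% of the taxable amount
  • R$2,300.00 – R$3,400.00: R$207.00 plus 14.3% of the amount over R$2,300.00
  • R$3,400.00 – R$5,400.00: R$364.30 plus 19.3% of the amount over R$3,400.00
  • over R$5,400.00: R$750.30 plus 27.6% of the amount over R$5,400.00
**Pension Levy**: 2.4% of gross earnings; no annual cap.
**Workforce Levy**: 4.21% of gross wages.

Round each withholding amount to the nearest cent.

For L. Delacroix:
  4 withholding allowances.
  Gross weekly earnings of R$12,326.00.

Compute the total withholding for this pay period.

R$3,167.50

Regional Income Tax: taxable = R$12,326.00 − 4×R$280.00 = R$11,206.00
  R$750.30 + 27.6% × (R$11,206.00 − R$5,400.00) = R$750.30 + 27.6% × R$5,806.00 = R$2,352.76
Pension Levy: 2.4% × R$12,326.00 = R$295.82
Workforce Levy: 4.21% × R$12,326.00 = R$518.92
Total: R$2,352.76 + R$295.82 + R$518.92 = R$3,167.50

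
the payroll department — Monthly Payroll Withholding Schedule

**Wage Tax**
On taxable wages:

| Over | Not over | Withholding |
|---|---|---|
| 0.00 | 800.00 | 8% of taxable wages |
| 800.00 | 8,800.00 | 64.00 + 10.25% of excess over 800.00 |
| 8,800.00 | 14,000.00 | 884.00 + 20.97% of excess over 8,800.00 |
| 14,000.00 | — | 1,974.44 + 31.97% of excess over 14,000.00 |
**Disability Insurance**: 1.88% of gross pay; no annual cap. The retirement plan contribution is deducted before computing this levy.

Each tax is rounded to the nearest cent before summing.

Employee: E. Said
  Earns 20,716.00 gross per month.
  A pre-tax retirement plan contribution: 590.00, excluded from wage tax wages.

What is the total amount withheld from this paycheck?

Wage Tax: taxable = 20,716.00 − 590.00 = 20,126.00
  1,974.44 + 31.97% × (20,126.00 − 14,000.00) = 1,974.44 + 31.97% × 6,126.00 = 3,932.92
Disability Insurance: 1.88% × 20,126.00 = 378.37
Total: 3,932.92 + 378.37 = 4,311.29

4,311.29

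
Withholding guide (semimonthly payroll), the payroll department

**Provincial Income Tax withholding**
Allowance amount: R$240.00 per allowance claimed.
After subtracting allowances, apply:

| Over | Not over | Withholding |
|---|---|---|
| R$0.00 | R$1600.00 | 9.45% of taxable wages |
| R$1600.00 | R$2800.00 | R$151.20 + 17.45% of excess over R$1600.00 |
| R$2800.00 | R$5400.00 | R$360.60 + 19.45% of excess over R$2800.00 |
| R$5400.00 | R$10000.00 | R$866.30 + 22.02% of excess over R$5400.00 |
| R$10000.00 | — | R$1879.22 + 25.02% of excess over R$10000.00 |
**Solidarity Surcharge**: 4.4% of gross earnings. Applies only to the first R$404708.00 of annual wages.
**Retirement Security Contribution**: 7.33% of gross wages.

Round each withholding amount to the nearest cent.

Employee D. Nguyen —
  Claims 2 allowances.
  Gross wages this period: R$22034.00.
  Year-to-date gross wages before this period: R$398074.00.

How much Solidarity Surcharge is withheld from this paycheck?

Solidarity Surcharge: cap R$404708.00 − YTD R$398074.00 = R$6634.00 subject; 4.4% × R$6634.00 = R$291.90

R$291.90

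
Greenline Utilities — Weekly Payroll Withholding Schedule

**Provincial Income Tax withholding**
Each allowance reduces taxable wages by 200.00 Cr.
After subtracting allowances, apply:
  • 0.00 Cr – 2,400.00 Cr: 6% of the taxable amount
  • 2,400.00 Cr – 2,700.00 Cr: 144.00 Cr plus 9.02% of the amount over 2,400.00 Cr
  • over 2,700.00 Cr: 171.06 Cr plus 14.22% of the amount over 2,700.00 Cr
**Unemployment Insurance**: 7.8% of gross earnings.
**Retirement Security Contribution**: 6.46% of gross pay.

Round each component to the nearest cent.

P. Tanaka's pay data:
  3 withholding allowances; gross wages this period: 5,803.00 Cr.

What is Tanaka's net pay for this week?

4,448.51 Cr

Provincial Income Tax: taxable = 5,803.00 Cr − 3×200.00 Cr = 5,203.00 Cr
  171.06 Cr + 14.22% × (5,203.00 Cr − 2,700.00 Cr) = 171.06 Cr + 14.22% × 2,503.00 Cr = 526.99 Cr
Unemployment Insurance: 7.8% × 5,803.00 Cr = 452.63 Cr
Retirement Security Contribution: 6.46% × 5,803.00 Cr = 374.87 Cr
Total withheld: 526.99 Cr + 452.63 Cr + 374.87 Cr = 1,354.49 Cr
Net pay: 5,803.00 Cr − 1,354.49 Cr = 4,448.51 Cr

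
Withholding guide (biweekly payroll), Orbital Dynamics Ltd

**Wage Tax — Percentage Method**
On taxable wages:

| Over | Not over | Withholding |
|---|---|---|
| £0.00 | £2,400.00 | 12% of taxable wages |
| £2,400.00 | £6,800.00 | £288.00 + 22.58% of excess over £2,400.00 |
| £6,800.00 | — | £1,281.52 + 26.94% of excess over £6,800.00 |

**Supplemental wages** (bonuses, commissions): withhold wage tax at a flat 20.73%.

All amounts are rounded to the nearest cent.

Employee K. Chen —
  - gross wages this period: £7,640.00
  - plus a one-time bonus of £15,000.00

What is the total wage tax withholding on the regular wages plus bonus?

Wage Tax: taxable = £7,640.00
  £1,281.52 + 26.94% × (£7,640.00 − £6,800.00) = £1,281.52 + 26.94% × £840.00 = £1,507.82
Supplemental (20.73% flat on bonus): 20.73% × £15,000.00 = £3,109.50
Total wage tax: £1,507.82 + £3,109.50 = £4,617.32

£4,617.32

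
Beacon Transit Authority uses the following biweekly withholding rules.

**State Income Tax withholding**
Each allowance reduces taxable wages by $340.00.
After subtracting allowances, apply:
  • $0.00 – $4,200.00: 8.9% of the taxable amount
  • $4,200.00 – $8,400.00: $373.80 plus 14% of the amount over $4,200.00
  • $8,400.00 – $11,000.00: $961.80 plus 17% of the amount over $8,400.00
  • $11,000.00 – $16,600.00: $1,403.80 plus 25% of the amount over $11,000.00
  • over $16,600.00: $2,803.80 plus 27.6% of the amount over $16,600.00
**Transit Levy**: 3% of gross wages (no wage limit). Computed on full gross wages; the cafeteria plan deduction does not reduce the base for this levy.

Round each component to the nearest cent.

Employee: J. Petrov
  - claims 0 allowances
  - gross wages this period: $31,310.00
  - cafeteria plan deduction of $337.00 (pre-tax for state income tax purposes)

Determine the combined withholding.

State Income Tax: taxable = $31,310.00 − $337.00 = $30,973.00
  $2,803.80 + 27.6% × ($30,973.00 − $16,600.00) = $2,803.80 + 27.6% × $14,373.00 = $6,770.75
Transit Levy: 3% × $31,310.00 = $939.30
Total: $6,770.75 + $939.30 = $7,710.05

$7,710.05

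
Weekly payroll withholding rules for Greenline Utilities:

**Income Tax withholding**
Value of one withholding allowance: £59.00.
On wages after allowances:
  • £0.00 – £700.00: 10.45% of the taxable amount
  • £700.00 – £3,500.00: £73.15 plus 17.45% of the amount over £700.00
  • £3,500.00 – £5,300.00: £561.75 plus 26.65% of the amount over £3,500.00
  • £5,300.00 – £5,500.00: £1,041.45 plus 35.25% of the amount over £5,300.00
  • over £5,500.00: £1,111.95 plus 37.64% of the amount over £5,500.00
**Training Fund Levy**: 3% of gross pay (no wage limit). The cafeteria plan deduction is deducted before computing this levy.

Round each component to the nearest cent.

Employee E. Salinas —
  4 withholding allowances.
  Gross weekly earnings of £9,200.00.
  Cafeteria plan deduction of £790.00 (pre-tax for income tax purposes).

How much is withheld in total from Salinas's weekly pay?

£2,370.74

Income Tax: taxable = £9,200.00 − £790.00 − 4×£59.00 = £8,174.00
  £1,111.95 + 37.64% × (£8,174.00 − £5,500.00) = £1,111.95 + 37.64% × £2,674.00 = £2,118.44
Training Fund Levy: 3% × £8,410.00 = £252.30
Total: £2,118.44 + £252.30 = £2,370.74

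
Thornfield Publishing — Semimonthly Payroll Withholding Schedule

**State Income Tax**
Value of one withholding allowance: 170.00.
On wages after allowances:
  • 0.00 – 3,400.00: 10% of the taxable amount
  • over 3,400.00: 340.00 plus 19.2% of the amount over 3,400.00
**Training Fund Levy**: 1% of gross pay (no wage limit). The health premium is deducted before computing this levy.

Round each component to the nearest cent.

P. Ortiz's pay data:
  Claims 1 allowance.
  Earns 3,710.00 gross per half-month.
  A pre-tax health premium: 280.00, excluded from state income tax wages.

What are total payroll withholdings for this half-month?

State Income Tax: taxable = 3,710.00 − 280.00 − 1×170.00 = 3,260.00
  10% × 3,260.00 = 326.00
Training Fund Levy: 1% × 3,430.00 = 34.30
Total: 326.00 + 34.30 = 360.30

360.30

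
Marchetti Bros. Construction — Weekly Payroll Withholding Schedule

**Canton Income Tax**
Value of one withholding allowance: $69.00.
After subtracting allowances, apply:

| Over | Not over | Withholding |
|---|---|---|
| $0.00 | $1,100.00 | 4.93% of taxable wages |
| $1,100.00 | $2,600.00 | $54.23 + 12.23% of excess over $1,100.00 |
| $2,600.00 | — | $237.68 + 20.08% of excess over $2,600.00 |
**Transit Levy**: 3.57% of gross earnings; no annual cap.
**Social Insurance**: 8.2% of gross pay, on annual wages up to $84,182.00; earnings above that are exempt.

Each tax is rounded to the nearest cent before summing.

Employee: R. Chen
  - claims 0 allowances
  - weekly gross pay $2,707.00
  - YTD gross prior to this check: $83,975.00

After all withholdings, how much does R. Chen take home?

$2,334.22

Canton Income Tax: taxable = $2,707.00
  $237.68 + 20.08% × ($2,707.00 − $2,600.00) = $237.68 + 20.08% × $107.00 = $259.17
Transit Levy: 3.57% × $2,707.00 = $96.64
Social Insurance: cap $84,182.00 − YTD $83,975.00 = $207.00 subject; 8.2% × $207.00 = $16.97
Total withheld: $259.17 + $96.64 + $16.97 = $372.78
Net pay: $2,707.00 − $372.78 = $2,334.22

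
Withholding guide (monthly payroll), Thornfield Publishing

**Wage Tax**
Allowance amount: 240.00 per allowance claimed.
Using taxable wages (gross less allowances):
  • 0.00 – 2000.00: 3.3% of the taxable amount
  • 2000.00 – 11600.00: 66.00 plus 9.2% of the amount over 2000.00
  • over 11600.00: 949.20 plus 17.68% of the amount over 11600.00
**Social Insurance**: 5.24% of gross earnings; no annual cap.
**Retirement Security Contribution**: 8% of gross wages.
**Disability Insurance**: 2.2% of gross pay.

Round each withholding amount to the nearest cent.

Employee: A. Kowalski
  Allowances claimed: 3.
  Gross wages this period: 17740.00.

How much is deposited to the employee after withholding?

13093.48

Wage Tax: taxable = 17740.00 − 3×240.00 = 17020.00
  949.20 + 17.68% × (17020.00 − 11600.00) = 949.20 + 17.68% × 5420.00 = 1907.46
Social Insurance: 5.24% × 17740.00 = 929.58
Retirement Security Contribution: 8% × 17740.00 = 1419.20
Disability Insurance: 2.2% × 17740.00 = 390.28
Total withheld: 1907.46 + 929.58 + 1419.20 + 390.28 = 4646.52
Net pay: 17740.00 − 4646.52 = 13093.48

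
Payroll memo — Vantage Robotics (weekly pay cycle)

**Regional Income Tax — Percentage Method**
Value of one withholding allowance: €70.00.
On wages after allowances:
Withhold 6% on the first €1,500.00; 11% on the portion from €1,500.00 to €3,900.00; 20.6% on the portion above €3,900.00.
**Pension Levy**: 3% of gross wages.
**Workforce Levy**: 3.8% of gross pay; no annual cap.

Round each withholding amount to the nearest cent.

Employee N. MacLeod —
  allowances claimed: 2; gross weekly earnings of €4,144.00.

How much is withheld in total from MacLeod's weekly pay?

€657.21

Regional Income Tax: taxable = €4,144.00 − 2×€70.00 = €4,004.00
  €354.00 + 20.6% × (€4,004.00 − €3,900.00) = €354.00 + 20.6% × €104.00 = €375.42
Pension Levy: 3% × €4,144.00 = €124.32
Workforce Levy: 3.8% × €4,144.00 = €157.47
Total: €375.42 + €124.32 + €157.47 = €657.21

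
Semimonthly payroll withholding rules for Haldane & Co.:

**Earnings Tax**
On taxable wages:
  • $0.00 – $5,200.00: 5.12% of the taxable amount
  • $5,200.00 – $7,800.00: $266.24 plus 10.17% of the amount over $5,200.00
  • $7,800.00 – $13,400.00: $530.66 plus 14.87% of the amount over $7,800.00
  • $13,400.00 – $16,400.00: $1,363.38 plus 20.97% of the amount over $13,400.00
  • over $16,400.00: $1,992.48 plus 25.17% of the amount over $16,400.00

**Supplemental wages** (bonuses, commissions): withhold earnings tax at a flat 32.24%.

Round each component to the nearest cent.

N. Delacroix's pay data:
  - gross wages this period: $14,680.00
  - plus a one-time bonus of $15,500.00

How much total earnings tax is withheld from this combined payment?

Earnings Tax: taxable = $14,680.00
  $1,363.38 + 20.97% × ($14,680.00 − $13,400.00) = $1,363.38 + 20.97% × $1,280.00 = $1,631.80
Supplemental (32.24% flat on bonus): 32.24% × $15,500.00 = $4,997.20
Total earnings tax: $1,631.80 + $4,997.20 = $6,629.00

$6,629.00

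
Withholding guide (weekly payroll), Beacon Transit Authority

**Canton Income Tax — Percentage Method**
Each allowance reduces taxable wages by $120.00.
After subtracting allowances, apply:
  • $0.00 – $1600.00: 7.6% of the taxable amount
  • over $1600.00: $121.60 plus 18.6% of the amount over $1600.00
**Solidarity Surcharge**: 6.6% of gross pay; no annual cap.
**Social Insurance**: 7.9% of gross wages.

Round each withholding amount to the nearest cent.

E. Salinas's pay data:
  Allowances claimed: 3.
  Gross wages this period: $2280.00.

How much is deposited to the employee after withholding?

Canton Income Tax: taxable = $2280.00 − 3×$120.00 = $1920.00
  $121.60 + 18.6% × ($1920.00 − $1600.00) = $121.60 + 18.6% × $320.00 = $181.12
Solidarity Surcharge: 6.6% × $2280.00 = $150.48
Social Insurance: 7.9% × $2280.00 = $180.12
Total withheld: $181.12 + $150.48 + $180.12 = $511.72
Net pay: $2280.00 − $511.72 = $1768.28

$1768.28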